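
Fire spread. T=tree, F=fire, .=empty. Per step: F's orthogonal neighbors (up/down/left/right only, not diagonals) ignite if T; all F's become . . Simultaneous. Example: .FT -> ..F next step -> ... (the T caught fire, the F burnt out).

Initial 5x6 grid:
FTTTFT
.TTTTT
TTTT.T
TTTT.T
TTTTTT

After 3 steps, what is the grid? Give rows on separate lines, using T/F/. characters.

Step 1: 4 trees catch fire, 2 burn out
  .FTF.F
  .TTTFT
  TTTT.T
  TTTT.T
  TTTTTT
Step 2: 4 trees catch fire, 4 burn out
  ..F...
  .FTF.F
  TTTT.T
  TTTT.T
  TTTTTT
Step 3: 4 trees catch fire, 4 burn out
  ......
  ..F...
  TFTF.F
  TTTT.T
  TTTTTT

......
..F...
TFTF.F
TTTT.T
TTTTTT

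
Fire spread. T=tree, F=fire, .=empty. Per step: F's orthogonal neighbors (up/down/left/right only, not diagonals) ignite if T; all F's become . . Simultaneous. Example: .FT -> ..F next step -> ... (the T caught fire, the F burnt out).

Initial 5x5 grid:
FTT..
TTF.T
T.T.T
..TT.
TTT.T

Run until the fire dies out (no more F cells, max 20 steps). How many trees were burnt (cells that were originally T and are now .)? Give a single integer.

Answer: 11

Derivation:
Step 1: +5 fires, +2 burnt (F count now 5)
Step 2: +2 fires, +5 burnt (F count now 2)
Step 3: +2 fires, +2 burnt (F count now 2)
Step 4: +1 fires, +2 burnt (F count now 1)
Step 5: +1 fires, +1 burnt (F count now 1)
Step 6: +0 fires, +1 burnt (F count now 0)
Fire out after step 6
Initially T: 14, now '.': 22
Total burnt (originally-T cells now '.'): 11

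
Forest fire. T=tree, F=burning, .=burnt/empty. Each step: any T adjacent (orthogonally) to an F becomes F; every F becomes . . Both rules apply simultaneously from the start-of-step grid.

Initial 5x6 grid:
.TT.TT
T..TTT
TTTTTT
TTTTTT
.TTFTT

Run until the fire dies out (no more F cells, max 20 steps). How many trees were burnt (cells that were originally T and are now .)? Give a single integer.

Answer: 22

Derivation:
Step 1: +3 fires, +1 burnt (F count now 3)
Step 2: +5 fires, +3 burnt (F count now 5)
Step 3: +5 fires, +5 burnt (F count now 5)
Step 4: +4 fires, +5 burnt (F count now 4)
Step 5: +3 fires, +4 burnt (F count now 3)
Step 6: +2 fires, +3 burnt (F count now 2)
Step 7: +0 fires, +2 burnt (F count now 0)
Fire out after step 7
Initially T: 24, now '.': 28
Total burnt (originally-T cells now '.'): 22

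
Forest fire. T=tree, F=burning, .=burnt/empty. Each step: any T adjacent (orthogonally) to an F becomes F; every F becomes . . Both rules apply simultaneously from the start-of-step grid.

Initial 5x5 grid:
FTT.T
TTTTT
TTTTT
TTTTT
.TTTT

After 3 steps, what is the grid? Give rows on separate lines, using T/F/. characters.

Step 1: 2 trees catch fire, 1 burn out
  .FT.T
  FTTTT
  TTTTT
  TTTTT
  .TTTT
Step 2: 3 trees catch fire, 2 burn out
  ..F.T
  .FTTT
  FTTTT
  TTTTT
  .TTTT
Step 3: 3 trees catch fire, 3 burn out
  ....T
  ..FTT
  .FTTT
  FTTTT
  .TTTT

....T
..FTT
.FTTT
FTTTT
.TTTT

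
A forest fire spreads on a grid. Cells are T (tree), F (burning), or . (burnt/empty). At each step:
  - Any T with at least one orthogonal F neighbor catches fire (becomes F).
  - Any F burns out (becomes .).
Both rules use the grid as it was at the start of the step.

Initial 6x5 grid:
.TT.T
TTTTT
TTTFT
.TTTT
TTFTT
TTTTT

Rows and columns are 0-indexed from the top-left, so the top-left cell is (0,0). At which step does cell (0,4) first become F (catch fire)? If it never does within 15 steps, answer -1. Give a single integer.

Step 1: cell (0,4)='T' (+8 fires, +2 burnt)
Step 2: cell (0,4)='T' (+9 fires, +8 burnt)
Step 3: cell (0,4)='F' (+6 fires, +9 burnt)
  -> target ignites at step 3
Step 4: cell (0,4)='.' (+2 fires, +6 burnt)
Step 5: cell (0,4)='.' (+0 fires, +2 burnt)
  fire out at step 5

3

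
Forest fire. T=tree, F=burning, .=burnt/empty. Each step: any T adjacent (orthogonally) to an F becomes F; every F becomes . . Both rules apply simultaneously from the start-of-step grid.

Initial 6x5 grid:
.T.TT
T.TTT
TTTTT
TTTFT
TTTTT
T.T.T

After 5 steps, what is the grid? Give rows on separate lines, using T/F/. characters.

Step 1: 4 trees catch fire, 1 burn out
  .T.TT
  T.TTT
  TTTFT
  TTF.F
  TTTFT
  T.T.T
Step 2: 6 trees catch fire, 4 burn out
  .T.TT
  T.TFT
  TTF.F
  TF...
  TTF.F
  T.T.T
Step 3: 8 trees catch fire, 6 burn out
  .T.FT
  T.F.F
  TF...
  F....
  TF...
  T.F.F
Step 4: 3 trees catch fire, 8 burn out
  .T..F
  T....
  F....
  .....
  F....
  T....
Step 5: 2 trees catch fire, 3 burn out
  .T...
  F....
  .....
  .....
  .....
  F....

.T...
F....
.....
.....
.....
F....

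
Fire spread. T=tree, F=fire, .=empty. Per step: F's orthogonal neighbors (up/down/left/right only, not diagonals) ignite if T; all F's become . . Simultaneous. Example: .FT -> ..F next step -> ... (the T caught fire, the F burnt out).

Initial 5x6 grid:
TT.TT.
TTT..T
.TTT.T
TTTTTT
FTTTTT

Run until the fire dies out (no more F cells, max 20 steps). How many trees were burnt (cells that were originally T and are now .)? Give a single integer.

Step 1: +2 fires, +1 burnt (F count now 2)
Step 2: +2 fires, +2 burnt (F count now 2)
Step 3: +3 fires, +2 burnt (F count now 3)
Step 4: +4 fires, +3 burnt (F count now 4)
Step 5: +6 fires, +4 burnt (F count now 6)
Step 6: +2 fires, +6 burnt (F count now 2)
Step 7: +1 fires, +2 burnt (F count now 1)
Step 8: +1 fires, +1 burnt (F count now 1)
Step 9: +0 fires, +1 burnt (F count now 0)
Fire out after step 9
Initially T: 23, now '.': 28
Total burnt (originally-T cells now '.'): 21

Answer: 21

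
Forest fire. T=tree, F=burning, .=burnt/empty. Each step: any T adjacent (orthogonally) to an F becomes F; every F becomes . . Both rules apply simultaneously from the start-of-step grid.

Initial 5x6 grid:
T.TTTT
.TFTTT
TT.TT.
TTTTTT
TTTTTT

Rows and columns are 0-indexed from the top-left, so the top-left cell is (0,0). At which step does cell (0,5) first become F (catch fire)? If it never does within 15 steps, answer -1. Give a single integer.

Step 1: cell (0,5)='T' (+3 fires, +1 burnt)
Step 2: cell (0,5)='T' (+4 fires, +3 burnt)
Step 3: cell (0,5)='T' (+6 fires, +4 burnt)
Step 4: cell (0,5)='F' (+6 fires, +6 burnt)
  -> target ignites at step 4
Step 5: cell (0,5)='.' (+4 fires, +6 burnt)
Step 6: cell (0,5)='.' (+1 fires, +4 burnt)
Step 7: cell (0,5)='.' (+0 fires, +1 burnt)
  fire out at step 7

4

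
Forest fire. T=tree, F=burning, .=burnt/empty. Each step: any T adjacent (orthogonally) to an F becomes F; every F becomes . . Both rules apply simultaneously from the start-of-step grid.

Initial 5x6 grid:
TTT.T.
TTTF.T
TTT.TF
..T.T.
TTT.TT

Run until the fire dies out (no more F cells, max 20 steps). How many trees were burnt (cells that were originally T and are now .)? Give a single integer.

Step 1: +3 fires, +2 burnt (F count now 3)
Step 2: +4 fires, +3 burnt (F count now 4)
Step 3: +5 fires, +4 burnt (F count now 5)
Step 4: +4 fires, +5 burnt (F count now 4)
Step 5: +1 fires, +4 burnt (F count now 1)
Step 6: +1 fires, +1 burnt (F count now 1)
Step 7: +0 fires, +1 burnt (F count now 0)
Fire out after step 7
Initially T: 19, now '.': 29
Total burnt (originally-T cells now '.'): 18

Answer: 18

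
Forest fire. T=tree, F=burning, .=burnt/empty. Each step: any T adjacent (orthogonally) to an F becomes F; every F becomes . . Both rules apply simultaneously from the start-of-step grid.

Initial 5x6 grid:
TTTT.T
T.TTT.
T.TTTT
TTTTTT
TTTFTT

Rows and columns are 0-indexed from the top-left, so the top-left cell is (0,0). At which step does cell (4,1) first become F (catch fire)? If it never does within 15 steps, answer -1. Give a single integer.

Step 1: cell (4,1)='T' (+3 fires, +1 burnt)
Step 2: cell (4,1)='F' (+5 fires, +3 burnt)
  -> target ignites at step 2
Step 3: cell (4,1)='.' (+6 fires, +5 burnt)
Step 4: cell (4,1)='.' (+5 fires, +6 burnt)
Step 5: cell (4,1)='.' (+2 fires, +5 burnt)
Step 6: cell (4,1)='.' (+2 fires, +2 burnt)
Step 7: cell (4,1)='.' (+1 fires, +2 burnt)
Step 8: cell (4,1)='.' (+0 fires, +1 burnt)
  fire out at step 8

2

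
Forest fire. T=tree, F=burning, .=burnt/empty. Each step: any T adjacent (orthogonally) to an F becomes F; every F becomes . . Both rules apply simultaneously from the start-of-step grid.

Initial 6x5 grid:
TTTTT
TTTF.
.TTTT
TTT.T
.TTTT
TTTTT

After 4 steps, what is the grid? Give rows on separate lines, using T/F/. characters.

Step 1: 3 trees catch fire, 1 burn out
  TTTFT
  TTF..
  .TTFT
  TTT.T
  .TTTT
  TTTTT
Step 2: 5 trees catch fire, 3 burn out
  TTF.F
  TF...
  .TF.F
  TTT.T
  .TTTT
  TTTTT
Step 3: 5 trees catch fire, 5 burn out
  TF...
  F....
  .F...
  TTF.F
  .TTTT
  TTTTT
Step 4: 4 trees catch fire, 5 burn out
  F....
  .....
  .....
  TF...
  .TFTF
  TTTTT

F....
.....
.....
TF...
.TFTF
TTTTT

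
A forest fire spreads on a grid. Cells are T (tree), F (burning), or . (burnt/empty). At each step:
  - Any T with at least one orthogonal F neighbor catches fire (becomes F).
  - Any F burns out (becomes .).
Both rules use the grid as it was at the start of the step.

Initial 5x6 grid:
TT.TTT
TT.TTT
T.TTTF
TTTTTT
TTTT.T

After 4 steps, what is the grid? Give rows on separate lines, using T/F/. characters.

Step 1: 3 trees catch fire, 1 burn out
  TT.TTT
  TT.TTF
  T.TTF.
  TTTTTF
  TTTT.T
Step 2: 5 trees catch fire, 3 burn out
  TT.TTF
  TT.TF.
  T.TF..
  TTTTF.
  TTTT.F
Step 3: 4 trees catch fire, 5 burn out
  TT.TF.
  TT.F..
  T.F...
  TTTF..
  TTTT..
Step 4: 3 trees catch fire, 4 burn out
  TT.F..
  TT....
  T.....
  TTF...
  TTTF..

TT.F..
TT....
T.....
TTF...
TTTF..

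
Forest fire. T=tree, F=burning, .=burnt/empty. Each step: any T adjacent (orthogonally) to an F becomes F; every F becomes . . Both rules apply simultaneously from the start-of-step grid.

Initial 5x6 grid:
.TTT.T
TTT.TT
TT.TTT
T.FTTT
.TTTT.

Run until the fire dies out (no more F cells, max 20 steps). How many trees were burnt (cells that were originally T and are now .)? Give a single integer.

Answer: 13

Derivation:
Step 1: +2 fires, +1 burnt (F count now 2)
Step 2: +4 fires, +2 burnt (F count now 4)
Step 3: +3 fires, +4 burnt (F count now 3)
Step 4: +2 fires, +3 burnt (F count now 2)
Step 5: +1 fires, +2 burnt (F count now 1)
Step 6: +1 fires, +1 burnt (F count now 1)
Step 7: +0 fires, +1 burnt (F count now 0)
Fire out after step 7
Initially T: 22, now '.': 21
Total burnt (originally-T cells now '.'): 13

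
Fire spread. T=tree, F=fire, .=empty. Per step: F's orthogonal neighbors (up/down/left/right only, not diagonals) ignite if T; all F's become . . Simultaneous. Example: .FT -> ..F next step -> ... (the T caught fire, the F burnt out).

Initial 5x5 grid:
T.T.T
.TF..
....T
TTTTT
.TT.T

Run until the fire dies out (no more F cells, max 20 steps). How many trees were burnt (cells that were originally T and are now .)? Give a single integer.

Step 1: +2 fires, +1 burnt (F count now 2)
Step 2: +0 fires, +2 burnt (F count now 0)
Fire out after step 2
Initially T: 13, now '.': 14
Total burnt (originally-T cells now '.'): 2

Answer: 2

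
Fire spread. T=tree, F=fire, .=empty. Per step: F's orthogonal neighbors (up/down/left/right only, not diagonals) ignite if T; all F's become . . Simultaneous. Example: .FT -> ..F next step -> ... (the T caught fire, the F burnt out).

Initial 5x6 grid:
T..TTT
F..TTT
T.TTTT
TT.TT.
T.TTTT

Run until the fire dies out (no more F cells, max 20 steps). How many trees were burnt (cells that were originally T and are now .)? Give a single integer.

Answer: 5

Derivation:
Step 1: +2 fires, +1 burnt (F count now 2)
Step 2: +1 fires, +2 burnt (F count now 1)
Step 3: +2 fires, +1 burnt (F count now 2)
Step 4: +0 fires, +2 burnt (F count now 0)
Fire out after step 4
Initially T: 21, now '.': 14
Total burnt (originally-T cells now '.'): 5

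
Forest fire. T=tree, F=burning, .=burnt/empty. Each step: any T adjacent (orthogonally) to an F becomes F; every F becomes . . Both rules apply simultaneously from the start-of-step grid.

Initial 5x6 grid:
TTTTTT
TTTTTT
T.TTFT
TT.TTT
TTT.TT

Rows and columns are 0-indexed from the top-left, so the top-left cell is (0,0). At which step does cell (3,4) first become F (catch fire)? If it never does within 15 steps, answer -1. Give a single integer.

Step 1: cell (3,4)='F' (+4 fires, +1 burnt)
  -> target ignites at step 1
Step 2: cell (3,4)='.' (+7 fires, +4 burnt)
Step 3: cell (3,4)='.' (+4 fires, +7 burnt)
Step 4: cell (3,4)='.' (+2 fires, +4 burnt)
Step 5: cell (3,4)='.' (+2 fires, +2 burnt)
Step 6: cell (3,4)='.' (+2 fires, +2 burnt)
Step 7: cell (3,4)='.' (+1 fires, +2 burnt)
Step 8: cell (3,4)='.' (+2 fires, +1 burnt)
Step 9: cell (3,4)='.' (+1 fires, +2 burnt)
Step 10: cell (3,4)='.' (+1 fires, +1 burnt)
Step 11: cell (3,4)='.' (+0 fires, +1 burnt)
  fire out at step 11

1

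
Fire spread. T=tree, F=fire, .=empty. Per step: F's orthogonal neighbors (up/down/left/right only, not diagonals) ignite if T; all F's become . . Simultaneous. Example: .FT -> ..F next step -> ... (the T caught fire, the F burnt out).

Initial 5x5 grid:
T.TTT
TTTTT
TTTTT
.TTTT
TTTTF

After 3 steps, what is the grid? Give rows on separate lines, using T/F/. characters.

Step 1: 2 trees catch fire, 1 burn out
  T.TTT
  TTTTT
  TTTTT
  .TTTF
  TTTF.
Step 2: 3 trees catch fire, 2 burn out
  T.TTT
  TTTTT
  TTTTF
  .TTF.
  TTF..
Step 3: 4 trees catch fire, 3 burn out
  T.TTT
  TTTTF
  TTTF.
  .TF..
  TF...

T.TTT
TTTTF
TTTF.
.TF..
TF...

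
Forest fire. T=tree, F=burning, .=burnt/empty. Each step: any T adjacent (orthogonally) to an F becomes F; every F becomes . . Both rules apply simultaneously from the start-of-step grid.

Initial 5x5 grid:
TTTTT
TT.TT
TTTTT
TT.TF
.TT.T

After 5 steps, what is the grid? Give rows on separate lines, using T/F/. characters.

Step 1: 3 trees catch fire, 1 burn out
  TTTTT
  TT.TT
  TTTTF
  TT.F.
  .TT.F
Step 2: 2 trees catch fire, 3 burn out
  TTTTT
  TT.TF
  TTTF.
  TT...
  .TT..
Step 3: 3 trees catch fire, 2 burn out
  TTTTF
  TT.F.
  TTF..
  TT...
  .TT..
Step 4: 2 trees catch fire, 3 burn out
  TTTF.
  TT...
  TF...
  TT...
  .TT..
Step 5: 4 trees catch fire, 2 burn out
  TTF..
  TF...
  F....
  TF...
  .TT..

TTF..
TF...
F....
TF...
.TT..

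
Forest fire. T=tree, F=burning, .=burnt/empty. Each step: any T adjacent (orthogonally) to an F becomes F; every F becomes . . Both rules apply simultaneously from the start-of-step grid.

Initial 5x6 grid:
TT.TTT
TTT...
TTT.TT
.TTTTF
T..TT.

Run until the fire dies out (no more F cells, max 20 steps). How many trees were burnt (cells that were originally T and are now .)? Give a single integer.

Step 1: +2 fires, +1 burnt (F count now 2)
Step 2: +3 fires, +2 burnt (F count now 3)
Step 3: +2 fires, +3 burnt (F count now 2)
Step 4: +2 fires, +2 burnt (F count now 2)
Step 5: +2 fires, +2 burnt (F count now 2)
Step 6: +2 fires, +2 burnt (F count now 2)
Step 7: +2 fires, +2 burnt (F count now 2)
Step 8: +1 fires, +2 burnt (F count now 1)
Step 9: +0 fires, +1 burnt (F count now 0)
Fire out after step 9
Initially T: 20, now '.': 26
Total burnt (originally-T cells now '.'): 16

Answer: 16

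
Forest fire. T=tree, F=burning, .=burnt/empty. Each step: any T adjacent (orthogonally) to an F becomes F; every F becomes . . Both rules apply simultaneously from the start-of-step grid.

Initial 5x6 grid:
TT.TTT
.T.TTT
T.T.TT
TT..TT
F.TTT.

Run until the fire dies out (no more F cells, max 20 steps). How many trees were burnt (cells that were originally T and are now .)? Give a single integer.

Step 1: +1 fires, +1 burnt (F count now 1)
Step 2: +2 fires, +1 burnt (F count now 2)
Step 3: +0 fires, +2 burnt (F count now 0)
Fire out after step 3
Initially T: 20, now '.': 13
Total burnt (originally-T cells now '.'): 3

Answer: 3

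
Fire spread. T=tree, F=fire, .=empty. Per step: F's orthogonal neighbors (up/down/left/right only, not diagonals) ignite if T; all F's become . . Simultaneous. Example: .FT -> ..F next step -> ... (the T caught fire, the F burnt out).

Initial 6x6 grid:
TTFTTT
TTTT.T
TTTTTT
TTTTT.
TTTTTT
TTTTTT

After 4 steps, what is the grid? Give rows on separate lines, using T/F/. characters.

Step 1: 3 trees catch fire, 1 burn out
  TF.FTT
  TTFT.T
  TTTTTT
  TTTTT.
  TTTTTT
  TTTTTT
Step 2: 5 trees catch fire, 3 burn out
  F...FT
  TF.F.T
  TTFTTT
  TTTTT.
  TTTTTT
  TTTTTT
Step 3: 5 trees catch fire, 5 burn out
  .....F
  F....T
  TF.FTT
  TTFTT.
  TTTTTT
  TTTTTT
Step 4: 6 trees catch fire, 5 burn out
  ......
  .....F
  F...FT
  TF.FT.
  TTFTTT
  TTTTTT

......
.....F
F...FT
TF.FT.
TTFTTT
TTTTTT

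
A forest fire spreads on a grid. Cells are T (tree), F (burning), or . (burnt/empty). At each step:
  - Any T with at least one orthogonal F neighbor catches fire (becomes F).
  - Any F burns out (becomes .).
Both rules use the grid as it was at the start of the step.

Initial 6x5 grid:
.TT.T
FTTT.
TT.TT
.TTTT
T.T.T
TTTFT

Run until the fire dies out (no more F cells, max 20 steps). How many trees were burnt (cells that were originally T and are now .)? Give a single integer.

Step 1: +4 fires, +2 burnt (F count now 4)
Step 2: +6 fires, +4 burnt (F count now 6)
Step 3: +6 fires, +6 burnt (F count now 6)
Step 4: +4 fires, +6 burnt (F count now 4)
Step 5: +0 fires, +4 burnt (F count now 0)
Fire out after step 5
Initially T: 21, now '.': 29
Total burnt (originally-T cells now '.'): 20

Answer: 20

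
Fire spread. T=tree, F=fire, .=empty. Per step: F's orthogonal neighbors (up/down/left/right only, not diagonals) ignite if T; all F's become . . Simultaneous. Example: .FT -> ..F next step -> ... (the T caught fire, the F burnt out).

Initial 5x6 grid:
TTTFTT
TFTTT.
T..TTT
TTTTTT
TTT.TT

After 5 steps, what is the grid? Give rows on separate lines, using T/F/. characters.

Step 1: 6 trees catch fire, 2 burn out
  TFF.FT
  F.FFT.
  T..TTT
  TTTTTT
  TTT.TT
Step 2: 5 trees catch fire, 6 burn out
  F....F
  ....F.
  F..FTT
  TTTTTT
  TTT.TT
Step 3: 3 trees catch fire, 5 burn out
  ......
  ......
  ....FT
  FTTFTT
  TTT.TT
Step 4: 5 trees catch fire, 3 burn out
  ......
  ......
  .....F
  .FF.FT
  FTT.TT
Step 5: 4 trees catch fire, 5 burn out
  ......
  ......
  ......
  .....F
  .FF.FT

......
......
......
.....F
.FF.FT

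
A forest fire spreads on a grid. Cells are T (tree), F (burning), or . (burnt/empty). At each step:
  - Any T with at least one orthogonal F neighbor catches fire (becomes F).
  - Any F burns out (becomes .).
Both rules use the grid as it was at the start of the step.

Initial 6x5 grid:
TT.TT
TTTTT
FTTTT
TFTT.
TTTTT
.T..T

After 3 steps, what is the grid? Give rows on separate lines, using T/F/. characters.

Step 1: 5 trees catch fire, 2 burn out
  TT.TT
  FTTTT
  .FTTT
  F.FT.
  TFTTT
  .T..T
Step 2: 7 trees catch fire, 5 burn out
  FT.TT
  .FTTT
  ..FTT
  ...F.
  F.FTT
  .F..T
Step 3: 4 trees catch fire, 7 burn out
  .F.TT
  ..FTT
  ...FT
  .....
  ...FT
  ....T

.F.TT
..FTT
...FT
.....
...FT
....T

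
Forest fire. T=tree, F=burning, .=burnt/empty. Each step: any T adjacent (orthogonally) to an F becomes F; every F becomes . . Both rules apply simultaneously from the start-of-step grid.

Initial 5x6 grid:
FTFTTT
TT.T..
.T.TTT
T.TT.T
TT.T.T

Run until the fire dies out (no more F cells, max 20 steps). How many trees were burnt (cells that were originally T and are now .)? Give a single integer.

Step 1: +3 fires, +2 burnt (F count now 3)
Step 2: +3 fires, +3 burnt (F count now 3)
Step 3: +3 fires, +3 burnt (F count now 3)
Step 4: +2 fires, +3 burnt (F count now 2)
Step 5: +3 fires, +2 burnt (F count now 3)
Step 6: +1 fires, +3 burnt (F count now 1)
Step 7: +1 fires, +1 burnt (F count now 1)
Step 8: +0 fires, +1 burnt (F count now 0)
Fire out after step 8
Initially T: 19, now '.': 27
Total burnt (originally-T cells now '.'): 16

Answer: 16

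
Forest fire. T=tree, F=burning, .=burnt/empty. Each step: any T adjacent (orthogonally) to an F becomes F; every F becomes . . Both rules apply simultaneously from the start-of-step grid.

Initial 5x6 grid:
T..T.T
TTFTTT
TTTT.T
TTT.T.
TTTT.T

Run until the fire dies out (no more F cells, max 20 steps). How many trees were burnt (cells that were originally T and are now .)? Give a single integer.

Answer: 20

Derivation:
Step 1: +3 fires, +1 burnt (F count now 3)
Step 2: +6 fires, +3 burnt (F count now 6)
Step 3: +5 fires, +6 burnt (F count now 5)
Step 4: +5 fires, +5 burnt (F count now 5)
Step 5: +1 fires, +5 burnt (F count now 1)
Step 6: +0 fires, +1 burnt (F count now 0)
Fire out after step 6
Initially T: 22, now '.': 28
Total burnt (originally-T cells now '.'): 20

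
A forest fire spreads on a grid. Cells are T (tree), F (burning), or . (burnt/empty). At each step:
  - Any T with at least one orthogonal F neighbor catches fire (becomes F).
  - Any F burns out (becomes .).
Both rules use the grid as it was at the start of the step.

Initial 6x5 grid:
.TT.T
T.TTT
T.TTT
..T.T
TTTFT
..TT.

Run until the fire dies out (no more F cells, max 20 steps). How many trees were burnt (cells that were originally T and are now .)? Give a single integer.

Step 1: +3 fires, +1 burnt (F count now 3)
Step 2: +4 fires, +3 burnt (F count now 4)
Step 3: +3 fires, +4 burnt (F count now 3)
Step 4: +3 fires, +3 burnt (F count now 3)
Step 5: +3 fires, +3 burnt (F count now 3)
Step 6: +1 fires, +3 burnt (F count now 1)
Step 7: +0 fires, +1 burnt (F count now 0)
Fire out after step 7
Initially T: 19, now '.': 28
Total burnt (originally-T cells now '.'): 17

Answer: 17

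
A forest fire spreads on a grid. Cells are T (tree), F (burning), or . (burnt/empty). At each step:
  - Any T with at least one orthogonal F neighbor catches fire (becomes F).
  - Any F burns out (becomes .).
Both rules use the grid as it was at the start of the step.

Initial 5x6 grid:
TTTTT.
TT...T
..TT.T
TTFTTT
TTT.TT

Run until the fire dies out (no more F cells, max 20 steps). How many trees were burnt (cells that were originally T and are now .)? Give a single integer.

Step 1: +4 fires, +1 burnt (F count now 4)
Step 2: +4 fires, +4 burnt (F count now 4)
Step 3: +3 fires, +4 burnt (F count now 3)
Step 4: +2 fires, +3 burnt (F count now 2)
Step 5: +1 fires, +2 burnt (F count now 1)
Step 6: +0 fires, +1 burnt (F count now 0)
Fire out after step 6
Initially T: 21, now '.': 23
Total burnt (originally-T cells now '.'): 14

Answer: 14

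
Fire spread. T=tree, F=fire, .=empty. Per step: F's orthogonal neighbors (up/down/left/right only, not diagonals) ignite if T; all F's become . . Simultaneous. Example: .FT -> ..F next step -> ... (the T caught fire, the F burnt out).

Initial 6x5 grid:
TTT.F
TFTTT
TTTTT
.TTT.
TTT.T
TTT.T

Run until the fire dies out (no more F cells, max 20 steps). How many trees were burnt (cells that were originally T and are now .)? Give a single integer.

Answer: 21

Derivation:
Step 1: +5 fires, +2 burnt (F count now 5)
Step 2: +7 fires, +5 burnt (F count now 7)
Step 3: +3 fires, +7 burnt (F count now 3)
Step 4: +4 fires, +3 burnt (F count now 4)
Step 5: +2 fires, +4 burnt (F count now 2)
Step 6: +0 fires, +2 burnt (F count now 0)
Fire out after step 6
Initially T: 23, now '.': 28
Total burnt (originally-T cells now '.'): 21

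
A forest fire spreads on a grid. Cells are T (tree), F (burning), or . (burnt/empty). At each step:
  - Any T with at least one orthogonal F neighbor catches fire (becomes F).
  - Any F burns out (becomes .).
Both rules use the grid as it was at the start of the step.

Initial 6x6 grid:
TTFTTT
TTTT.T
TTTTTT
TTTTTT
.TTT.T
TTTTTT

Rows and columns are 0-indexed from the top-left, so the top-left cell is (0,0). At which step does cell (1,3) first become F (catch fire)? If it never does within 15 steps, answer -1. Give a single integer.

Step 1: cell (1,3)='T' (+3 fires, +1 burnt)
Step 2: cell (1,3)='F' (+5 fires, +3 burnt)
  -> target ignites at step 2
Step 3: cell (1,3)='.' (+5 fires, +5 burnt)
Step 4: cell (1,3)='.' (+6 fires, +5 burnt)
Step 5: cell (1,3)='.' (+6 fires, +6 burnt)
Step 6: cell (1,3)='.' (+3 fires, +6 burnt)
Step 7: cell (1,3)='.' (+3 fires, +3 burnt)
Step 8: cell (1,3)='.' (+1 fires, +3 burnt)
Step 9: cell (1,3)='.' (+0 fires, +1 burnt)
  fire out at step 9

2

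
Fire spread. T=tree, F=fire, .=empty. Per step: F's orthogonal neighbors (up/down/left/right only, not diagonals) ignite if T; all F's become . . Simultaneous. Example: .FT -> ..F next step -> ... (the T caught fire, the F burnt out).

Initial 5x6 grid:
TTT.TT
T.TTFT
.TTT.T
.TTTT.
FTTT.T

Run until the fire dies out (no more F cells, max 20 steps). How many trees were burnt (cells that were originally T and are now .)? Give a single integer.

Answer: 20

Derivation:
Step 1: +4 fires, +2 burnt (F count now 4)
Step 2: +6 fires, +4 burnt (F count now 6)
Step 3: +6 fires, +6 burnt (F count now 6)
Step 4: +2 fires, +6 burnt (F count now 2)
Step 5: +1 fires, +2 burnt (F count now 1)
Step 6: +1 fires, +1 burnt (F count now 1)
Step 7: +0 fires, +1 burnt (F count now 0)
Fire out after step 7
Initially T: 21, now '.': 29
Total burnt (originally-T cells now '.'): 20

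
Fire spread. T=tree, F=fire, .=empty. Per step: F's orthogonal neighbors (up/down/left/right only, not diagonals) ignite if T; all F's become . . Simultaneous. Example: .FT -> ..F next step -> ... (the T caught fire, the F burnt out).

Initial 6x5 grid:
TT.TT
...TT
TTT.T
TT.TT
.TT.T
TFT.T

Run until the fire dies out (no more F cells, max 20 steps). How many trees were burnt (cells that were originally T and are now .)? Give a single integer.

Answer: 9

Derivation:
Step 1: +3 fires, +1 burnt (F count now 3)
Step 2: +2 fires, +3 burnt (F count now 2)
Step 3: +2 fires, +2 burnt (F count now 2)
Step 4: +2 fires, +2 burnt (F count now 2)
Step 5: +0 fires, +2 burnt (F count now 0)
Fire out after step 5
Initially T: 20, now '.': 19
Total burnt (originally-T cells now '.'): 9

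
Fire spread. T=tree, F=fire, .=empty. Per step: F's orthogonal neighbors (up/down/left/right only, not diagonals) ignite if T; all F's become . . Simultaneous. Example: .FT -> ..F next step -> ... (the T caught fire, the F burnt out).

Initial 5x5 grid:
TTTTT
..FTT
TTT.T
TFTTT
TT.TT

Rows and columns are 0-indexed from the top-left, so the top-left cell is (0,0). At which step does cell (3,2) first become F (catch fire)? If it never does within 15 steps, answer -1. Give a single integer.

Step 1: cell (3,2)='F' (+7 fires, +2 burnt)
  -> target ignites at step 1
Step 2: cell (3,2)='.' (+6 fires, +7 burnt)
Step 3: cell (3,2)='.' (+5 fires, +6 burnt)
Step 4: cell (3,2)='.' (+1 fires, +5 burnt)
Step 5: cell (3,2)='.' (+0 fires, +1 burnt)
  fire out at step 5

1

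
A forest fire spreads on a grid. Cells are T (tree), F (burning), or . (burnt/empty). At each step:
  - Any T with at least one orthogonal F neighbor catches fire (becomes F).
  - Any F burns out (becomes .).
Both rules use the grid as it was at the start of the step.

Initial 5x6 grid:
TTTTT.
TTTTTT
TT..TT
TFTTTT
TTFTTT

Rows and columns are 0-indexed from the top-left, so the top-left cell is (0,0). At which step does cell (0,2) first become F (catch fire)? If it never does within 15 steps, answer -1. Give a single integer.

Step 1: cell (0,2)='T' (+5 fires, +2 burnt)
Step 2: cell (0,2)='T' (+5 fires, +5 burnt)
Step 3: cell (0,2)='T' (+5 fires, +5 burnt)
Step 4: cell (0,2)='F' (+5 fires, +5 burnt)
  -> target ignites at step 4
Step 5: cell (0,2)='.' (+3 fires, +5 burnt)
Step 6: cell (0,2)='.' (+2 fires, +3 burnt)
Step 7: cell (0,2)='.' (+0 fires, +2 burnt)
  fire out at step 7

4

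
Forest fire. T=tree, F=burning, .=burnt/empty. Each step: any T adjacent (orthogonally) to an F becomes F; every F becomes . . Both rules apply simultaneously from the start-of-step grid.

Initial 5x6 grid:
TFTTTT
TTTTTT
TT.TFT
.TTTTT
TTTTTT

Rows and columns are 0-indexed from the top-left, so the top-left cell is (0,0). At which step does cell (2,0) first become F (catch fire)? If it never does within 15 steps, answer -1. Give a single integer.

Step 1: cell (2,0)='T' (+7 fires, +2 burnt)
Step 2: cell (2,0)='T' (+10 fires, +7 burnt)
Step 3: cell (2,0)='F' (+6 fires, +10 burnt)
  -> target ignites at step 3
Step 4: cell (2,0)='.' (+2 fires, +6 burnt)
Step 5: cell (2,0)='.' (+1 fires, +2 burnt)
Step 6: cell (2,0)='.' (+0 fires, +1 burnt)
  fire out at step 6

3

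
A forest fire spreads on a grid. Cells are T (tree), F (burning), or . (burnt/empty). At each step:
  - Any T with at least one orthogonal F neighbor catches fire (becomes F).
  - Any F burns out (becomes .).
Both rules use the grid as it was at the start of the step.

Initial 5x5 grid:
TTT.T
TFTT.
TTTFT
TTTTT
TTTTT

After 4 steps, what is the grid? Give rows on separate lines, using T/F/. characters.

Step 1: 8 trees catch fire, 2 burn out
  TFT.T
  F.FF.
  TFF.F
  TTTFT
  TTTTT
Step 2: 7 trees catch fire, 8 burn out
  F.F.T
  .....
  F....
  TFF.F
  TTTFT
Step 3: 4 trees catch fire, 7 burn out
  ....T
  .....
  .....
  F....
  TFF.F
Step 4: 1 trees catch fire, 4 burn out
  ....T
  .....
  .....
  .....
  F....

....T
.....
.....
.....
F....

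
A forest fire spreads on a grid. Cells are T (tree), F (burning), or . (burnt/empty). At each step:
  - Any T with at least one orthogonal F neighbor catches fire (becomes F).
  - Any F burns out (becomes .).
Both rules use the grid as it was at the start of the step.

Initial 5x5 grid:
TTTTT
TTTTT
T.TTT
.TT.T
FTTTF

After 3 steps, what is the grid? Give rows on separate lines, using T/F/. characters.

Step 1: 3 trees catch fire, 2 burn out
  TTTTT
  TTTTT
  T.TTT
  .TT.F
  .FTF.
Step 2: 3 trees catch fire, 3 burn out
  TTTTT
  TTTTT
  T.TTF
  .FT..
  ..F..
Step 3: 3 trees catch fire, 3 burn out
  TTTTT
  TTTTF
  T.TF.
  ..F..
  .....

TTTTT
TTTTF
T.TF.
..F..
.....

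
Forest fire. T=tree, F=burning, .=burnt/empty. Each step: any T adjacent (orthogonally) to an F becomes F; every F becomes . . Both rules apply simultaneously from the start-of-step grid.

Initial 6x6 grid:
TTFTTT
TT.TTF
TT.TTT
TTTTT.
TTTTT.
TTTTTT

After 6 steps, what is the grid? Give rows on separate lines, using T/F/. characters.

Step 1: 5 trees catch fire, 2 burn out
  TF.FTF
  TT.TF.
  TT.TTF
  TTTTT.
  TTTTT.
  TTTTTT
Step 2: 5 trees catch fire, 5 burn out
  F...F.
  TF.F..
  TT.TF.
  TTTTT.
  TTTTT.
  TTTTTT
Step 3: 4 trees catch fire, 5 burn out
  ......
  F.....
  TF.F..
  TTTTF.
  TTTTT.
  TTTTTT
Step 4: 4 trees catch fire, 4 burn out
  ......
  ......
  F.....
  TFTF..
  TTTTF.
  TTTTTT
Step 5: 5 trees catch fire, 4 burn out
  ......
  ......
  ......
  F.F...
  TFTF..
  TTTTFT
Step 6: 5 trees catch fire, 5 burn out
  ......
  ......
  ......
  ......
  F.F...
  TFTF.F

......
......
......
......
F.F...
TFTF.F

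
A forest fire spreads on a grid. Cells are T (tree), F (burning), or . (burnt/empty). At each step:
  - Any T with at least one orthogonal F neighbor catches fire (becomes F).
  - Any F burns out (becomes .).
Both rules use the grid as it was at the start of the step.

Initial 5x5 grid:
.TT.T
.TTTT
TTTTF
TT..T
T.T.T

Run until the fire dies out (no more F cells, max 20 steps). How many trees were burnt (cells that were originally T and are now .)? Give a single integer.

Answer: 16

Derivation:
Step 1: +3 fires, +1 burnt (F count now 3)
Step 2: +4 fires, +3 burnt (F count now 4)
Step 3: +2 fires, +4 burnt (F count now 2)
Step 4: +4 fires, +2 burnt (F count now 4)
Step 5: +2 fires, +4 burnt (F count now 2)
Step 6: +1 fires, +2 burnt (F count now 1)
Step 7: +0 fires, +1 burnt (F count now 0)
Fire out after step 7
Initially T: 17, now '.': 24
Total burnt (originally-T cells now '.'): 16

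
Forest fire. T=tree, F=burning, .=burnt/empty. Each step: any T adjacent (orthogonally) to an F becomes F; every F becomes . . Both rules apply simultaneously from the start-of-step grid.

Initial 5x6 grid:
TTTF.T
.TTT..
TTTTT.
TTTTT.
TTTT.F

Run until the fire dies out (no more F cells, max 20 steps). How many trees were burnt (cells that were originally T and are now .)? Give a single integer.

Answer: 20

Derivation:
Step 1: +2 fires, +2 burnt (F count now 2)
Step 2: +3 fires, +2 burnt (F count now 3)
Step 3: +5 fires, +3 burnt (F count now 5)
Step 4: +4 fires, +5 burnt (F count now 4)
Step 5: +3 fires, +4 burnt (F count now 3)
Step 6: +2 fires, +3 burnt (F count now 2)
Step 7: +1 fires, +2 burnt (F count now 1)
Step 8: +0 fires, +1 burnt (F count now 0)
Fire out after step 8
Initially T: 21, now '.': 29
Total burnt (originally-T cells now '.'): 20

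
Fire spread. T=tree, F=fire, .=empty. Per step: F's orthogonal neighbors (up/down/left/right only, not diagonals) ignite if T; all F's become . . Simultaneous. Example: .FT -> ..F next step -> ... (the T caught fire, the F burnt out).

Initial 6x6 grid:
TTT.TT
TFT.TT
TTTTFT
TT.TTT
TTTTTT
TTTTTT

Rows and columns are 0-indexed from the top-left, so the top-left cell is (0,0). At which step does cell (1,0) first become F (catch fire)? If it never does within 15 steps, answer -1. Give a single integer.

Step 1: cell (1,0)='F' (+8 fires, +2 burnt)
  -> target ignites at step 1
Step 2: cell (1,0)='.' (+10 fires, +8 burnt)
Step 3: cell (1,0)='.' (+6 fires, +10 burnt)
Step 4: cell (1,0)='.' (+5 fires, +6 burnt)
Step 5: cell (1,0)='.' (+2 fires, +5 burnt)
Step 6: cell (1,0)='.' (+0 fires, +2 burnt)
  fire out at step 6

1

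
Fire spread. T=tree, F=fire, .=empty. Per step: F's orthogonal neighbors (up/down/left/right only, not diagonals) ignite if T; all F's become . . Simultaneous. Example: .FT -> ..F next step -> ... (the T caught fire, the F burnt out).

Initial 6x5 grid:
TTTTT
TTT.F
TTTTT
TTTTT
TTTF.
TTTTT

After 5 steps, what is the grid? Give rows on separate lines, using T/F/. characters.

Step 1: 5 trees catch fire, 2 burn out
  TTTTF
  TTT..
  TTTTF
  TTTFT
  TTF..
  TTTFT
Step 2: 7 trees catch fire, 5 burn out
  TTTF.
  TTT..
  TTTF.
  TTF.F
  TF...
  TTF.F
Step 3: 5 trees catch fire, 7 burn out
  TTF..
  TTT..
  TTF..
  TF...
  F....
  TF...
Step 4: 5 trees catch fire, 5 burn out
  TF...
  TTF..
  TF...
  F....
  .....
  F....
Step 5: 3 trees catch fire, 5 burn out
  F....
  TF...
  F....
  .....
  .....
  .....

F....
TF...
F....
.....
.....
.....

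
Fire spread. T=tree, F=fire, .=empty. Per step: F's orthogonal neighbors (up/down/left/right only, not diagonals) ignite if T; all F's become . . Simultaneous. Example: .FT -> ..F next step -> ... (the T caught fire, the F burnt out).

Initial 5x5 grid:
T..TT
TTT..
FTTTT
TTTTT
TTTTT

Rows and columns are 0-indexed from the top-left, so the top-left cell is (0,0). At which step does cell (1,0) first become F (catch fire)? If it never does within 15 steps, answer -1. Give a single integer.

Step 1: cell (1,0)='F' (+3 fires, +1 burnt)
  -> target ignites at step 1
Step 2: cell (1,0)='.' (+5 fires, +3 burnt)
Step 3: cell (1,0)='.' (+4 fires, +5 burnt)
Step 4: cell (1,0)='.' (+3 fires, +4 burnt)
Step 5: cell (1,0)='.' (+2 fires, +3 burnt)
Step 6: cell (1,0)='.' (+1 fires, +2 burnt)
Step 7: cell (1,0)='.' (+0 fires, +1 burnt)
  fire out at step 7

1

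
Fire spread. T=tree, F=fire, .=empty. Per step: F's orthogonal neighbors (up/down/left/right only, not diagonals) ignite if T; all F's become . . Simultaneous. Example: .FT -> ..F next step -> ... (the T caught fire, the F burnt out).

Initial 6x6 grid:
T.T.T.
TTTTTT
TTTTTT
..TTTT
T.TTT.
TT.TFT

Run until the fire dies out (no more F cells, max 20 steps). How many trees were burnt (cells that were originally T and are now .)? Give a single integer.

Step 1: +3 fires, +1 burnt (F count now 3)
Step 2: +2 fires, +3 burnt (F count now 2)
Step 3: +4 fires, +2 burnt (F count now 4)
Step 4: +4 fires, +4 burnt (F count now 4)
Step 5: +4 fires, +4 burnt (F count now 4)
Step 6: +2 fires, +4 burnt (F count now 2)
Step 7: +3 fires, +2 burnt (F count now 3)
Step 8: +1 fires, +3 burnt (F count now 1)
Step 9: +1 fires, +1 burnt (F count now 1)
Step 10: +0 fires, +1 burnt (F count now 0)
Fire out after step 10
Initially T: 27, now '.': 33
Total burnt (originally-T cells now '.'): 24

Answer: 24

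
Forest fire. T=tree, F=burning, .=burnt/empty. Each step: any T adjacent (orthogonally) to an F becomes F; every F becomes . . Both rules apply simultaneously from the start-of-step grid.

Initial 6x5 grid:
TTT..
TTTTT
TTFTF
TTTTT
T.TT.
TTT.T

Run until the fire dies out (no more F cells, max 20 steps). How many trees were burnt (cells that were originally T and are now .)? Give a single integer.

Step 1: +6 fires, +2 burnt (F count now 6)
Step 2: +7 fires, +6 burnt (F count now 7)
Step 3: +5 fires, +7 burnt (F count now 5)
Step 4: +3 fires, +5 burnt (F count now 3)
Step 5: +1 fires, +3 burnt (F count now 1)
Step 6: +0 fires, +1 burnt (F count now 0)
Fire out after step 6
Initially T: 23, now '.': 29
Total burnt (originally-T cells now '.'): 22

Answer: 22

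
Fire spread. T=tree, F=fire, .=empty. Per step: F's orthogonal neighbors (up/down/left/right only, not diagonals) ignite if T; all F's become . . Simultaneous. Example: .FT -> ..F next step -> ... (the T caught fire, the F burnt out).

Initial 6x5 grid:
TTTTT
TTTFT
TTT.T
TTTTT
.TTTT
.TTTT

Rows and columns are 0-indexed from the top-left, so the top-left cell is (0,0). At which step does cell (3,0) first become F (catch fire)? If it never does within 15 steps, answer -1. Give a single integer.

Step 1: cell (3,0)='T' (+3 fires, +1 burnt)
Step 2: cell (3,0)='T' (+5 fires, +3 burnt)
Step 3: cell (3,0)='T' (+5 fires, +5 burnt)
Step 4: cell (3,0)='T' (+6 fires, +5 burnt)
Step 5: cell (3,0)='F' (+5 fires, +6 burnt)
  -> target ignites at step 5
Step 6: cell (3,0)='.' (+2 fires, +5 burnt)
Step 7: cell (3,0)='.' (+0 fires, +2 burnt)
  fire out at step 7

5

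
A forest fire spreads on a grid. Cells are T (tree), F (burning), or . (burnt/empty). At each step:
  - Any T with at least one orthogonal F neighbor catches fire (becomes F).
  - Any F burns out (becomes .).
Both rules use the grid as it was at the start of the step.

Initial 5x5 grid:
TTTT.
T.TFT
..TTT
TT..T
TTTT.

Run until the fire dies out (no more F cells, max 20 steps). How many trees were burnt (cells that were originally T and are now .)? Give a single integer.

Step 1: +4 fires, +1 burnt (F count now 4)
Step 2: +3 fires, +4 burnt (F count now 3)
Step 3: +2 fires, +3 burnt (F count now 2)
Step 4: +1 fires, +2 burnt (F count now 1)
Step 5: +1 fires, +1 burnt (F count now 1)
Step 6: +0 fires, +1 burnt (F count now 0)
Fire out after step 6
Initially T: 17, now '.': 19
Total burnt (originally-T cells now '.'): 11

Answer: 11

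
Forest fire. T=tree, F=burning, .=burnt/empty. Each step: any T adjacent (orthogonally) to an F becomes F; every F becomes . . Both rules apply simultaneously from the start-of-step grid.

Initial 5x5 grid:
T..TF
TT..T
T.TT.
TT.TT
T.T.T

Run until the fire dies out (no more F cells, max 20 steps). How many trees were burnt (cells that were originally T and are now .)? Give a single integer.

Answer: 2

Derivation:
Step 1: +2 fires, +1 burnt (F count now 2)
Step 2: +0 fires, +2 burnt (F count now 0)
Fire out after step 2
Initially T: 15, now '.': 12
Total burnt (originally-T cells now '.'): 2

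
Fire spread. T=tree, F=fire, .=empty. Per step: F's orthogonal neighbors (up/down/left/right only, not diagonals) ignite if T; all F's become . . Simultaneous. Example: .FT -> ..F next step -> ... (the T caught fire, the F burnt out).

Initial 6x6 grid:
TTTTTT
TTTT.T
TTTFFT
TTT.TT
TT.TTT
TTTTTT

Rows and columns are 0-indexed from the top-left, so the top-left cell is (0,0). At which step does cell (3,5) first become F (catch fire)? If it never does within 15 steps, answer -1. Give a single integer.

Step 1: cell (3,5)='T' (+4 fires, +2 burnt)
Step 2: cell (3,5)='F' (+7 fires, +4 burnt)
  -> target ignites at step 2
Step 3: cell (3,5)='.' (+9 fires, +7 burnt)
Step 4: cell (3,5)='.' (+6 fires, +9 burnt)
Step 5: cell (3,5)='.' (+4 fires, +6 burnt)
Step 6: cell (3,5)='.' (+1 fires, +4 burnt)
Step 7: cell (3,5)='.' (+0 fires, +1 burnt)
  fire out at step 7

2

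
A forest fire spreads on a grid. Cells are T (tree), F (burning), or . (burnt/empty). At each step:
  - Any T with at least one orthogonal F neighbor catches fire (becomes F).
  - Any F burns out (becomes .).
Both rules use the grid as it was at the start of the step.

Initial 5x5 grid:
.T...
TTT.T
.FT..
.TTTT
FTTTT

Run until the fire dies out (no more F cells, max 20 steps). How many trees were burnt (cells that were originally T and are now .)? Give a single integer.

Answer: 13

Derivation:
Step 1: +4 fires, +2 burnt (F count now 4)
Step 2: +5 fires, +4 burnt (F count now 5)
Step 3: +2 fires, +5 burnt (F count now 2)
Step 4: +2 fires, +2 burnt (F count now 2)
Step 5: +0 fires, +2 burnt (F count now 0)
Fire out after step 5
Initially T: 14, now '.': 24
Total burnt (originally-T cells now '.'): 13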